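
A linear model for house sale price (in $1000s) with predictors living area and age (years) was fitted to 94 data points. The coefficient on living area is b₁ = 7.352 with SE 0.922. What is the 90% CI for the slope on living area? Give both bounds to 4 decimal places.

df = n − k − 1 = 94 − 2 − 1 = 91.
t* = t_{0.05, 91} = 1.661771.
Margin = t* × SE = 1.661771 × 0.922 = 1.532153.
CI: 7.352 ± 1.532153 → (5.8198, 8.8842).
With 90% confidence, each one-unit increase in living area is associated with a change of between 5.8198 and 8.8842 $1000s in house sale price, holding the other predictors fixed.

(5.8198, 8.8842)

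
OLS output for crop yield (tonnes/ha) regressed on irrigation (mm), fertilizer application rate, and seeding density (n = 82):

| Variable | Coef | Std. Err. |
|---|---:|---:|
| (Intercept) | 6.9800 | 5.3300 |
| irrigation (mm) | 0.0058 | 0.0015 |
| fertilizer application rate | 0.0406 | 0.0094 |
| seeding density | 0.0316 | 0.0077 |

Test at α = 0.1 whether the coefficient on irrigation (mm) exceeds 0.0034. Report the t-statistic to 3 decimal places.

Read off: b = 0.0058, SE = 0.0015 for irrigation (mm).
H₀: β₁ = 0.0034 vs H₁: β₁ > 0.0034.
t = (0.0058 − 0.0034) / 0.0015 = 1.600.
df = n − k − 1 = 82 − 3 − 1 = 78.
One-sided p ≈ 0.0568, which is < 0.1, so reject H₀.
There is evidence that the true slope on irrigation (mm) exceeds 0.0034 tonnes/ha per unit, holding the other predictors fixed.

t = 1.600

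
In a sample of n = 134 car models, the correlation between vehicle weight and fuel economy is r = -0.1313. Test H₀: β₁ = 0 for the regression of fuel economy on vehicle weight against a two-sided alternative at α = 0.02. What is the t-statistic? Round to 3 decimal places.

t = -1.522

t = r·√(n − 2)/√(1 − r²) = -0.1313·√132/√0.98276 = -1.522.
df = n − 2 = 132.
Two-sided p ≈ 0.1305, which is ≥ 0.02, so fail to reject H₀.
The data do not give significant evidence of a linear association between vehicle weight and fuel economy.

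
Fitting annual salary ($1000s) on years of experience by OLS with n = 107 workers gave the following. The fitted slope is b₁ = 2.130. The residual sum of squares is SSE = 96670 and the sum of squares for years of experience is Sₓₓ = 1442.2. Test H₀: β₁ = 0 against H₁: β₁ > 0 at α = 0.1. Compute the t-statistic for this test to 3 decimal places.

t = 2.666

MSE = SSE/(n − 2) = 96670/105 = 920.667.
SE(b₁) = √(MSE/Sₓₓ) = √(920.667/1442.2) = 0.798985.
t = 2.130 / 0.798985 = 2.666.
df = n − 2 = 105.
One-sided p ≈ 0.0044, which is < 0.1, so reject H₀.
There is evidence that the true slope on years of experience is positive.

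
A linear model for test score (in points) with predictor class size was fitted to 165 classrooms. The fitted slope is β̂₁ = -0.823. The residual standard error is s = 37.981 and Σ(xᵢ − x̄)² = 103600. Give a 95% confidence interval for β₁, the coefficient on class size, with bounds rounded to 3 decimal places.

SE(β̂₁) = s/√Sₓₓ = 37.981/√103600 = 0.118001.
df = n − 2 = 163.
t* = t_{0.025, 163} = 1.974625.
Margin = t* × SE = 1.974625 × 0.118001 = 0.23301.
CI: -0.823 ± 0.23301 → (-1.056, -0.590).
With 95% confidence, each one-unit increase in class size is associated with a change of between -1.056 and -0.590 points in test score.

(-1.056, -0.590)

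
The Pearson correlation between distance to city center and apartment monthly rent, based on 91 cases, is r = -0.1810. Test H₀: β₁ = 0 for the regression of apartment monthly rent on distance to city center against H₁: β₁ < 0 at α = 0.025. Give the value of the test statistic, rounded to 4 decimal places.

t = -1.7362

t = r·√(n − 2)/√(1 − r²) = -0.1810·√89/√0.967239 = -1.7362.
df = n − 2 = 89.
One-sided p ≈ 0.0430, which is ≥ 0.025, so fail to reject H₀.
The data do not give significant evidence of a linear association between distance to city center and apartment monthly rent.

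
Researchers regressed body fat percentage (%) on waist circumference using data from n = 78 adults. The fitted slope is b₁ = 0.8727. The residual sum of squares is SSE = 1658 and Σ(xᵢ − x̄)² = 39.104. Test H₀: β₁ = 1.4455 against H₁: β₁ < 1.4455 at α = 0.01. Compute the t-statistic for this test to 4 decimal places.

MSE = SSE/(n − 2) = 1658/76 = 21.8158.
SE(b₁) = √(MSE/Sₓₓ) = √(21.8158/39.104) = 0.746921.
t = (0.8727 − 1.4455) / 0.746921 = -0.7669.
df = n − 2 = 76.
One-sided p ≈ 0.2228, which is ≥ 0.01, so fail to reject H₀.
The data do not give significant evidence that the true slope on waist circumference is below 1.4455 % per unit.

t = -0.7669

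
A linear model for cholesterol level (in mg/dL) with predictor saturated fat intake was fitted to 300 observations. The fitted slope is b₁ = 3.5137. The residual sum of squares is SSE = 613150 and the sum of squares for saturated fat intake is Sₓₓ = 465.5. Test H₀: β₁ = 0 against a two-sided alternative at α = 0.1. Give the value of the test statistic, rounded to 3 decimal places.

MSE = SSE/(n − 2) = 613150/298 = 2057.55.
SE(b₁) = √(MSE/Sₓₓ) = √(2057.55/465.5) = 2.1024.
t = 3.5137 / 2.1024 = 1.671.
df = n − 2 = 298.
Two-sided p ≈ 0.0957, which is < 0.1, so reject H₀.
There is evidence that saturated fat intake is associated with cholesterol level.

t = 1.671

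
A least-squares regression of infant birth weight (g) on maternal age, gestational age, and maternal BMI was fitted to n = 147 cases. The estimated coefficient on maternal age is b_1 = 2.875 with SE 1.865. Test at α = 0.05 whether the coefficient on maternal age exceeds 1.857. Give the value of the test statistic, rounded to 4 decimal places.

t = 0.5458

H₀: β₁ = 1.857 vs H₁: β₁ > 1.857.
t = (b_1 − β₁⁰)/SE = (2.875 − 1.857) / 1.865 = 0.5458.
df = n − k − 1 = 147 − 3 − 1 = 143.
One-sided p ≈ 0.2930, which is ≥ 0.05, so fail to reject H₀.
The data do not give significant evidence that the true slope on maternal age exceeds 1.857 g per unit, holding the other predictors fixed.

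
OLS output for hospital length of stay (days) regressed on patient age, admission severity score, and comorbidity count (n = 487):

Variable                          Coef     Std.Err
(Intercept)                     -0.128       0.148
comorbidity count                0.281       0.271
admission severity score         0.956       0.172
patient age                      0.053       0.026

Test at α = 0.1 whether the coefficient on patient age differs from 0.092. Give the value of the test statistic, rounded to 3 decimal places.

Read off: b = 0.053, SE = 0.026 for patient age.
H₀: β₁ = 0.092 vs H₁: β₁ ≠ 0.092.
t = (0.053 − 0.092) / 0.026 = -1.500.
df = n − k − 1 = 487 − 3 − 1 = 483.
Two-sided p ≈ 0.1343, which is ≥ 0.1, so fail to reject H₀.
The data are consistent with a true slope of 0.092 days per unit of patient age, holding the other predictors fixed.

t = -1.500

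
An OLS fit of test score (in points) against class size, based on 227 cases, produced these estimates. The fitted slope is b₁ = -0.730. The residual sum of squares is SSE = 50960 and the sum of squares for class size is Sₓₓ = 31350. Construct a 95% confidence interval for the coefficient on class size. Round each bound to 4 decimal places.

(-0.8975, -0.5625)

MSE = SSE/(n − 2) = 50960/225 = 226.489.
SE(b₁) = √(MSE/Sₓₓ) = √(226.489/31350) = 0.0849972.
df = n − 2 = 225.
t* = t_{0.025, 225} = 1.970563.
Margin = t* × SE = 1.970563 × 0.0849972 = 0.167492.
CI: -0.730 ± 0.167492 → (-0.8975, -0.5625).
With 95% confidence, each one-unit increase in class size is associated with a change of between -0.8975 and -0.5625 points in test score.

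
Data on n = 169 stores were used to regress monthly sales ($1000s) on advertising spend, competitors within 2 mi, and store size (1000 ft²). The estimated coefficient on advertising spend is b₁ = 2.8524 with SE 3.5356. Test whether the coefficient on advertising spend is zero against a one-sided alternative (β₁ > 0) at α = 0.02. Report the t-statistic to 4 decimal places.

t = 0.8068

H₀: β₁ = 0 vs H₁: β₁ > 0.
t = (b₁ − β₁⁰)/SE = 2.8524 / 3.5356 = 0.8068.
df = n − k − 1 = 169 − 3 − 1 = 165.
One-sided p ≈ 0.2105, which is ≥ 0.02, so fail to reject H₀.
The data do not give significant evidence that the true slope on advertising spend is positive, holding the other predictors fixed.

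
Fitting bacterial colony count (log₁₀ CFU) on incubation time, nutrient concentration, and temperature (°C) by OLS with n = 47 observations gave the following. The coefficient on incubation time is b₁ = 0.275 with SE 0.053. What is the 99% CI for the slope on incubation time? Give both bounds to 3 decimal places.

(0.132, 0.418)

df = n − k − 1 = 47 − 3 − 1 = 43.
t* = t_{0.005, 43} = 2.695102.
Margin = t* × SE = 2.695102 × 0.053 = 0.14284.
CI: 0.275 ± 0.14284 → (0.132, 0.418).
With 99% confidence, each one-unit increase in incubation time is associated with a change of between 0.132 and 0.418 log₁₀ CFU in bacterial colony count, holding the other predictors fixed.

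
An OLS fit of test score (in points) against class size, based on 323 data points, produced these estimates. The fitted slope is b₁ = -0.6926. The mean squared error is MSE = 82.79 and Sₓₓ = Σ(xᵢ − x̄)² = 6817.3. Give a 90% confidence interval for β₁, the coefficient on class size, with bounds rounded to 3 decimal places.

(-0.874, -0.511)

SE(b₁) = √(MSE/Sₓₓ) = √(82.79/6817.3) = 0.1102.
df = n − 2 = 321.
t* = t_{0.05, 321} = 1.649614.
Margin = t* × SE = 1.649614 × 0.1102 = 0.18179.
CI: -0.6926 ± 0.18179 → (-0.874, -0.511).
With 90% confidence, each one-unit increase in class size is associated with a change of between -0.874 and -0.511 points in test score.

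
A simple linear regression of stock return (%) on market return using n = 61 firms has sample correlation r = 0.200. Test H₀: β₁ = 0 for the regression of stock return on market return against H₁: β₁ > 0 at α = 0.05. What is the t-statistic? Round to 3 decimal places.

t = r·√(n − 2)/√(1 − r²) = 0.200·√59/√0.96 = 1.568.
df = n − 2 = 59.
One-sided p ≈ 0.0611, which is ≥ 0.05, so fail to reject H₀.
The data do not give significant evidence of a linear association between market return and stock return.

t = 1.568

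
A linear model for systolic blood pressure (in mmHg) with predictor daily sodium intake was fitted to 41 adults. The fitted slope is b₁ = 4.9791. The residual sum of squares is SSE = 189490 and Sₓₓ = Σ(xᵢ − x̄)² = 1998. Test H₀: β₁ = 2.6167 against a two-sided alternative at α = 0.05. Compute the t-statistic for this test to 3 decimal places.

t = 1.515

MSE = SSE/(n − 2) = 189490/39 = 4858.72.
SE(b₁) = √(MSE/Sₓₓ) = √(4858.72/1998) = 1.55942.
t = (4.9791 − 2.6167) / 1.55942 = 1.515.
df = n − 2 = 39.
Two-sided p ≈ 0.1379, which is ≥ 0.05, so fail to reject H₀.
The data are consistent with a true slope of 2.6167 mmHg per unit of daily sodium intake.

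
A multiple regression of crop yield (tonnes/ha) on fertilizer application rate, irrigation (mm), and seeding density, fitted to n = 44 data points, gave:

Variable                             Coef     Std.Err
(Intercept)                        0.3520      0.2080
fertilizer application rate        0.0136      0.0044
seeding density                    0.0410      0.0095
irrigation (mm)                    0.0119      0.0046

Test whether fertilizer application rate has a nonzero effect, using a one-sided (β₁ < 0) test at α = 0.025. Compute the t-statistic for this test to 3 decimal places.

t = 3.091

Read off: b = 0.0136, SE = 0.0044 for fertilizer application rate.
H₀: β₁ = 0 vs H₁: β₁ < 0.
t = 0.0136 / 0.0044 = 3.091.
df = n − k − 1 = 44 − 3 − 1 = 40.
One-sided p ≈ 0.9982, which is ≥ 0.025, so fail to reject H₀.
The data do not give significant evidence that the true slope on fertilizer application rate is negative, holding the other predictors fixed.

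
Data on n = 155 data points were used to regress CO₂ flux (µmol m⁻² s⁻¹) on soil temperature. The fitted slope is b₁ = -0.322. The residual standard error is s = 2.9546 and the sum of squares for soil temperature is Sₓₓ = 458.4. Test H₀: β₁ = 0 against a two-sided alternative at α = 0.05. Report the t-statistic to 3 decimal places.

t = -2.333

SE(b₁) = s/√Sₓₓ = 2.9546/√458.4 = 0.137999.
t = -0.322 / 0.137999 = -2.333.
df = n − 2 = 153.
Two-sided p ≈ 0.0209, which is < 0.05, so reject H₀.
There is evidence that soil temperature is associated with CO₂ flux.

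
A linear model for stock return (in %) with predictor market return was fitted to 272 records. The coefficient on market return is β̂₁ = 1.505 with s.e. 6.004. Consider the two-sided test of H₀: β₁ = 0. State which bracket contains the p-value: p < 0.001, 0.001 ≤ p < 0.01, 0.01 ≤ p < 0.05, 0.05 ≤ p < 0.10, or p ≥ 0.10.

t = 1.505 / 6.004 = 0.251.
df = n − 2 = 272 − 2 = 270.
Two-sided p = 2·P(T_{270} > |t|) ≈ 0.8023.
So p ≥ 0.10.

p ≥ 0.10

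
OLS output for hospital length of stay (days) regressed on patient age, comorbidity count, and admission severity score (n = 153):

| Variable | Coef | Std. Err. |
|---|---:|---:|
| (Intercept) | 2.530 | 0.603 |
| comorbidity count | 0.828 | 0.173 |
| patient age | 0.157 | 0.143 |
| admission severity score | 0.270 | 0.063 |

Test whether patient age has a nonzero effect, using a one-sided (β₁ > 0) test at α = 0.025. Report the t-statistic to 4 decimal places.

Read off: b = 0.157, SE = 0.143 for patient age.
H₀: β₁ = 0 vs H₁: β₁ > 0.
t = 0.157 / 0.143 = 1.0979.
df = n − k − 1 = 153 − 3 − 1 = 149.
One-sided p ≈ 0.1370, which is ≥ 0.025, so fail to reject H₀.
The data do not give significant evidence that the true slope on patient age is positive, holding the other predictors fixed.

t = 1.0979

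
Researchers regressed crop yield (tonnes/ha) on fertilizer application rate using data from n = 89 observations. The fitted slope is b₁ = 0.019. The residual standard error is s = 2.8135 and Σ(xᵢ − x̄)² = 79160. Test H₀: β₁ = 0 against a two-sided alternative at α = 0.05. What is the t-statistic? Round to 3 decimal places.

t = 1.900

SE(b₁) = s/√Sₓₓ = 2.8135/√79160 = 0.00999986.
t = 0.019 / 0.00999986 = 1.900.
df = n − 2 = 87.
Two-sided p ≈ 0.0607, which is ≥ 0.05, so fail to reject H₀.
The data do not give significant evidence of an association between fertilizer application rate and crop yield.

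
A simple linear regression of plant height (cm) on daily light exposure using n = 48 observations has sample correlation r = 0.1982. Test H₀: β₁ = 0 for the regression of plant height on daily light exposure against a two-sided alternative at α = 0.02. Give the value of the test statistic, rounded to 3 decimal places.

t = 1.371

t = r·√(n − 2)/√(1 − r²) = 0.1982·√46/√0.960717 = 1.371.
df = n − 2 = 46.
Two-sided p ≈ 0.1769, which is ≥ 0.02, so fail to reject H₀.
The data do not give significant evidence of a linear association between daily light exposure and plant height.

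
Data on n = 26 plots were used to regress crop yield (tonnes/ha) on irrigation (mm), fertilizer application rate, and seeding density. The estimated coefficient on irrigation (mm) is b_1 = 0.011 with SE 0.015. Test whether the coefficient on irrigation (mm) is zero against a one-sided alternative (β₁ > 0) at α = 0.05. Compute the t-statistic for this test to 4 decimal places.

t = 0.7333

H₀: β₁ = 0 vs H₁: β₁ > 0.
t = (b_1 − β₁⁰)/SE = 0.011 / 0.015 = 0.7333.
df = n − k − 1 = 26 − 3 − 1 = 22.
One-sided p ≈ 0.2355, which is ≥ 0.05, so fail to reject H₀.
The data do not give significant evidence that the true slope on irrigation (mm) is positive, holding the other predictors fixed.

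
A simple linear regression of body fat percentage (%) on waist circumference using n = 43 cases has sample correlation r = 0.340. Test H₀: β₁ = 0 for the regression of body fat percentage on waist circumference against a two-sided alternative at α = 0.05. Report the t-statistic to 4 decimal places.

t = r·√(n − 2)/√(1 − r²) = 0.340·√41/√0.8844 = 2.3150.
df = n − 2 = 41.
Two-sided p ≈ 0.0257, which is < 0.05, so reject H₀.
There is evidence of a linear association between waist circumference and body fat percentage.

t = 2.3150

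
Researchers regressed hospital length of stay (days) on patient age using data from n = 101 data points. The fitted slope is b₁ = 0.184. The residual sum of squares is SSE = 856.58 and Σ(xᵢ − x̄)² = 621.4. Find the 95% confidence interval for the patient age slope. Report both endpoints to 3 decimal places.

MSE = SSE/(n − 2) = 856.58/99 = 8.65232.
SE(b₁) = √(MSE/Sₓₓ) = √(8.65232/621.4) = 0.118.
df = n − 2 = 99.
t* = t_{0.025, 99} = 1.984217.
Margin = t* × SE = 1.984217 × 0.118 = 0.23414.
CI: 0.184 ± 0.23414 → (-0.050, 0.418).
With 95% confidence, each one-unit increase in patient age is associated with a change of between -0.050 and 0.418 days in hospital length of stay.

(-0.050, 0.418)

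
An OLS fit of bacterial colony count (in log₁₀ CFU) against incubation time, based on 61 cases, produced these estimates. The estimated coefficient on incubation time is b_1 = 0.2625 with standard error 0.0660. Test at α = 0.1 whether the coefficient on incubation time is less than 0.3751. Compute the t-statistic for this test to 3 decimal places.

H₀: β₁ = 0.3751 vs H₁: β₁ < 0.3751.
t = (b_1 − β₁⁰)/SE = (0.2625 − 0.3751) / 0.0660 = -1.706.
df = n − 2 = 61 − 2 = 59.
One-sided p ≈ 0.0466, which is < 0.1, so reject H₀.
There is evidence that the true slope on incubation time is below 0.3751 log₁₀ CFU per unit.

t = -1.706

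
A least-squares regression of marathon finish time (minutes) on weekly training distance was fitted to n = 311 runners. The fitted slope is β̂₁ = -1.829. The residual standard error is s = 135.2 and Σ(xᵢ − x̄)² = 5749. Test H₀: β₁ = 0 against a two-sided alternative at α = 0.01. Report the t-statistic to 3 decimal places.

t = -1.026

SE(β̂₁) = s/√Sₓₓ = 135.2/√5749 = 1.78312.
t = -1.829 / 1.78312 = -1.026.
df = n − 2 = 309.
Two-sided p ≈ 0.3058, which is ≥ 0.01, so fail to reject H₀.
The data do not give significant evidence of an association between weekly training distance and marathon finish time.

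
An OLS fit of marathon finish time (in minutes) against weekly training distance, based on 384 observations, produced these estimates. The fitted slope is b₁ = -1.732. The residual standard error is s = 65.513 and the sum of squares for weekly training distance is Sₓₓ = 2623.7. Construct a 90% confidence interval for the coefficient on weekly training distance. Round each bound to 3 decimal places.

SE(b₁) = s/√Sₓₓ = 65.513/√2623.7 = 1.279.
df = n − 2 = 382.
t* = t_{0.05, 382} = 1.648852.
Margin = t* × SE = 1.648852 × 1.279 = 2.10888.
CI: -1.732 ± 2.10888 → (-3.841, 0.377).
With 90% confidence, each one-unit increase in weekly training distance is associated with a change of between -3.841 and 0.377 minutes in marathon finish time.

(-3.841, 0.377)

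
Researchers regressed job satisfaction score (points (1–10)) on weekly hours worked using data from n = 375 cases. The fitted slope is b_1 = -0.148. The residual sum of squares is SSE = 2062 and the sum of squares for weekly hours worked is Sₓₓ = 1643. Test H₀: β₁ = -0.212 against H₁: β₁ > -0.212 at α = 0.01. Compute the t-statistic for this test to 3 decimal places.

MSE = SSE/(n − 2) = 2062/373 = 5.52815.
SE(b_1) = √(MSE/Sₓₓ) = √(5.52815/1643) = 0.0580058.
t = (-0.148 − (-0.212)) / 0.0580058 = 1.103.
df = n − 2 = 373.
One-sided p ≈ 0.1353, which is ≥ 0.01, so fail to reject H₀.
The data do not give significant evidence that the true slope on weekly hours worked exceeds -0.212 points (1–10) per unit.

t = 1.103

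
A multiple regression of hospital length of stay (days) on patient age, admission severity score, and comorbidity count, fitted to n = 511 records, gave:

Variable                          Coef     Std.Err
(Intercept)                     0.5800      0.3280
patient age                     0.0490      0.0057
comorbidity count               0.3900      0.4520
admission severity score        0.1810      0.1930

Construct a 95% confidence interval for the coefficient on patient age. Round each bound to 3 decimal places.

(0.038, 0.060)

Read off: b = 0.0490, SE = 0.0057 for patient age.
df = n − k − 1 = 511 − 3 − 1 = 507.
t* = t_{0.025, 507} = 1.964654.
Margin = t* × SE = 1.964654 × 0.0057 = 0.01120.
CI: 0.0490 ± 0.01120 → (0.038, 0.060).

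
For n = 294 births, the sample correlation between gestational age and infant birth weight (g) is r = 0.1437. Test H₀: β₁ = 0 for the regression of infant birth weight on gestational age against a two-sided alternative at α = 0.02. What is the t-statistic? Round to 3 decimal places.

t = 2.481

t = r·√(n − 2)/√(1 − r²) = 0.1437·√292/√0.97935 = 2.481.
df = n − 2 = 292.
Two-sided p ≈ 0.0137, which is < 0.02, so reject H₀.
There is evidence of a linear association between gestational age and infant birth weight.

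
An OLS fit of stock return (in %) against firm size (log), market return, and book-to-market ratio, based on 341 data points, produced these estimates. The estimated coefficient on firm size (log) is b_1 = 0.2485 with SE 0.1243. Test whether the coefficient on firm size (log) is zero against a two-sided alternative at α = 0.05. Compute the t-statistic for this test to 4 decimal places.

t = 1.9992

H₀: β₁ = 0 vs H₁: β₁ ≠ 0.
t = (b_1 − β₁⁰)/SE = 0.2485 / 0.1243 = 1.9992.
df = n − k − 1 = 341 − 3 − 1 = 337.
Two-sided p ≈ 0.0464, which is < 0.05, so reject H₀.
There is evidence that firm size (log) is associated with stock return, holding the other predictors fixed.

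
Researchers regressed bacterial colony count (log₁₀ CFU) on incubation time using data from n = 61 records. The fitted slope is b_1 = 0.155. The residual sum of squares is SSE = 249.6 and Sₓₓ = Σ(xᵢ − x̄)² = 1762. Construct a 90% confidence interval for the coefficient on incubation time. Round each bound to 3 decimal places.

MSE = SSE/(n − 2) = 249.6/59 = 4.23051.
SE(b_1) = √(MSE/Sₓₓ) = √(4.23051/1762) = 0.0489997.
df = n − 2 = 59.
t* = t_{0.05, 59} = 1.671093.
Margin = t* × SE = 1.671093 × 0.0489997 = 0.08188.
CI: 0.155 ± 0.08188 → (0.073, 0.237).
With 90% confidence, each one-unit increase in incubation time is associated with a change of between 0.073 and 0.237 log₁₀ CFU in bacterial colony count.

(0.073, 0.237)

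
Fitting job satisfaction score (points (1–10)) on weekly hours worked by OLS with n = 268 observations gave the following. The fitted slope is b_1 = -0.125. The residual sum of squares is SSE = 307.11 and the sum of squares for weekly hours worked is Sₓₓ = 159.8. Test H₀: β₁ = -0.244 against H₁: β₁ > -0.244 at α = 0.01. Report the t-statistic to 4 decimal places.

MSE = SSE/(n − 2) = 307.11/266 = 1.15455.
SE(b_1) = √(MSE/Sₓₓ) = √(1.15455/159.8) = 0.0849998.
t = (-0.125 − (-0.244)) / 0.0849998 = 1.4000.
df = n − 2 = 266.
One-sided p ≈ 0.0813, which is ≥ 0.01, so fail to reject H₀.
The data do not give significant evidence that the true slope on weekly hours worked exceeds -0.244 points (1–10) per unit.

t = 1.4000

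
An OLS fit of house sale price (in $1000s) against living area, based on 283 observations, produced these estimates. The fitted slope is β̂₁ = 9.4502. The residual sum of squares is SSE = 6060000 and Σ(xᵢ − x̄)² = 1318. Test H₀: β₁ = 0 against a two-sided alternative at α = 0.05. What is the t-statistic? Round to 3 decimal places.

MSE = SSE/(n − 2) = 6060000/281 = 21565.8.
SE(β̂₁) = √(MSE/Sₓₓ) = √(21565.8/1318) = 4.04506.
t = 9.4502 / 4.04506 = 2.336.
df = n − 2 = 281.
Two-sided p ≈ 0.0202, which is < 0.05, so reject H₀.
There is evidence that living area is associated with house sale price.

t = 2.336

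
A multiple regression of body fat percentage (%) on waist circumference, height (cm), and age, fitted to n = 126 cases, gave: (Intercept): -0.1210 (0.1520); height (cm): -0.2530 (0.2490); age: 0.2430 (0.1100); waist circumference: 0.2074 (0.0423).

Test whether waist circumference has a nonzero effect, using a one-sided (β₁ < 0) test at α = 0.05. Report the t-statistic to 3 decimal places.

t = 4.903

Read off: b = 0.2074, SE = 0.0423 for waist circumference.
H₀: β₁ = 0 vs H₁: β₁ < 0.
t = 0.2074 / 0.0423 = 4.903.
df = n − k − 1 = 126 − 3 − 1 = 122.
One-sided p ≈ 1.0000, which is ≥ 0.05, so fail to reject H₀.
The data do not give significant evidence that the true slope on waist circumference is negative, holding the other predictors fixed.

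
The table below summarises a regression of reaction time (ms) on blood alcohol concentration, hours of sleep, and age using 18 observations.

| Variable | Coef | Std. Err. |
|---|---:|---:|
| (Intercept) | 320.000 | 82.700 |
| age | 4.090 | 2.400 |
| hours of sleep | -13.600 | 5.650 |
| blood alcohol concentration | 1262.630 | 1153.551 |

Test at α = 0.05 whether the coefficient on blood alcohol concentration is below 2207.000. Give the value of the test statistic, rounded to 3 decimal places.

t = -0.819

Read off: b = 1262.630, SE = 1153.551 for blood alcohol concentration.
H₀: β₁ = 2207.000 vs H₁: β₁ < 2207.000.
t = (1262.630 − 2207.000) / 1153.551 = -0.819.
df = n − k − 1 = 18 − 3 − 1 = 14.
One-sided p ≈ 0.2133, which is ≥ 0.05, so fail to reject H₀.
The data do not give significant evidence that the true slope on blood alcohol concentration is below 2207.000 ms per unit, holding the other predictors fixed.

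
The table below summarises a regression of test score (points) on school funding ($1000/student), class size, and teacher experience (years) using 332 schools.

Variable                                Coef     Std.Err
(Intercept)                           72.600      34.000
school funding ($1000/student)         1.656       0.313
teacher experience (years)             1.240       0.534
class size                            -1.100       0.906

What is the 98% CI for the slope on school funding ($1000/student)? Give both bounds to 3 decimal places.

Read off: b = 1.656, SE = 0.313 for school funding ($1000/student).
df = n − k − 1 = 332 − 3 − 1 = 328.
t* = t_{0.01, 328} = 2.33777.
Margin = t* × SE = 2.33777 × 0.313 = 0.73172.
CI: 1.656 ± 0.73172 → (0.924, 2.388).

(0.924, 2.388)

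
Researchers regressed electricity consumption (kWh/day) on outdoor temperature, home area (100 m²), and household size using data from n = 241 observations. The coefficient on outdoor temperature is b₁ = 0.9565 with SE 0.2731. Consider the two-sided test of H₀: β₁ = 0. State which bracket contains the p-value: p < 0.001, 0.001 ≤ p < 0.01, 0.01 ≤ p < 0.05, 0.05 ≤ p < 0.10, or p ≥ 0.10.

t = 0.9565 / 0.2731 = 3.502.
df = n − k − 1 = 241 − 3 − 1 = 237.
Two-sided p = 2·P(T_{237} > |t|) ≈ 0.0006.
So p < 0.001.

p < 0.001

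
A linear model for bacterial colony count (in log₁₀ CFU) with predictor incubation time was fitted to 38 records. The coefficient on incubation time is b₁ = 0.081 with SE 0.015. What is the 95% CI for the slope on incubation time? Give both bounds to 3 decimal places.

(0.051, 0.111)

df = n − 2 = 38 − 2 = 36.
t* = t_{0.025, 36} = 2.028094.
Margin = t* × SE = 2.028094 × 0.015 = 0.03042.
CI: 0.081 ± 0.03042 → (0.051, 0.111).
With 95% confidence, each one-unit increase in incubation time is associated with a change of between 0.051 and 0.111 log₁₀ CFU in bacterial colony count.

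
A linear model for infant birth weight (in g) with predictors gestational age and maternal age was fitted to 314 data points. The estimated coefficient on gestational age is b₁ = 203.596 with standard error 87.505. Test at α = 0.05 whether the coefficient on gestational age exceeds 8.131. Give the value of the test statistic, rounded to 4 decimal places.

H₀: β₁ = 8.131 vs H₁: β₁ > 8.131.
t = (b₁ − β₁⁰)/SE = (203.596 − 8.131) / 87.505 = 2.2338.
df = n − k − 1 = 314 − 2 − 1 = 311.
One-sided p ≈ 0.0131, which is < 0.05, so reject H₀.
There is evidence that the true slope on gestational age exceeds 8.131 g per unit, holding the other predictors fixed.

t = 2.2338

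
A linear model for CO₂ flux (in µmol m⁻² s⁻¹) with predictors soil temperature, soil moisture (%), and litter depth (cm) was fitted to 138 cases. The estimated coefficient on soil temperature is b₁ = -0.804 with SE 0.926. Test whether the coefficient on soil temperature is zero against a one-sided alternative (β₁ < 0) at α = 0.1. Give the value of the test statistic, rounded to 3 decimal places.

t = -0.868

H₀: β₁ = 0 vs H₁: β₁ < 0.
t = (b₁ − β₁⁰)/SE = -0.804 / 0.926 = -0.868.
df = n − k − 1 = 138 − 3 − 1 = 134.
One-sided p ≈ 0.1934, which is ≥ 0.1, so fail to reject H₀.
The data do not give significant evidence that the true slope on soil temperature is negative, holding the other predictors fixed.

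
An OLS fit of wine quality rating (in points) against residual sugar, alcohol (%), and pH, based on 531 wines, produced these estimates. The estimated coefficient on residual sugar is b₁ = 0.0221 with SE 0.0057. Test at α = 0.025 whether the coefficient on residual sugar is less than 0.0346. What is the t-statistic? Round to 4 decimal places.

H₀: β₁ = 0.0346 vs H₁: β₁ < 0.0346.
t = (b₁ − β₁⁰)/SE = (0.0221 − 0.0346) / 0.0057 = -2.1930.
df = n − k − 1 = 531 − 3 − 1 = 527.
One-sided p ≈ 0.0144, which is < 0.025, so reject H₀.
There is evidence that the true slope on residual sugar is below 0.0346 points per unit, holding the other predictors fixed.

t = -2.1930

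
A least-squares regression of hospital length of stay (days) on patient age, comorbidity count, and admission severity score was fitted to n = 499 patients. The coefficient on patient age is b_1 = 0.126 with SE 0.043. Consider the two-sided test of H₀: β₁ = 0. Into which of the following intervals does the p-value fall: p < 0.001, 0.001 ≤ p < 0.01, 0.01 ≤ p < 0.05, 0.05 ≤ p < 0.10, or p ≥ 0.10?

0.001 ≤ p < 0.01

t = 0.126 / 0.043 = 2.930.
df = n − k − 1 = 499 − 3 − 1 = 495.
Two-sided p = 2·P(T_{495} > |t|) ≈ 0.0035.
So 0.001 ≤ p < 0.01.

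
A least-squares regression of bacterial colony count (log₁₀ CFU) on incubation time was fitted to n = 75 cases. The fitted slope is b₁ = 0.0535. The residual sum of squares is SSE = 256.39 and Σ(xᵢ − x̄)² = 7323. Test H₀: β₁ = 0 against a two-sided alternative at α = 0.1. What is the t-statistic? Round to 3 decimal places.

MSE = SSE/(n − 2) = 256.39/73 = 3.51219.
SE(b₁) = √(MSE/Sₓₓ) = √(3.51219/7323) = 0.0219.
t = 0.0535 / 0.0219 = 2.443.
df = n − 2 = 73.
Two-sided p ≈ 0.0170, which is < 0.1, so reject H₀.
There is evidence that incubation time is associated with bacterial colony count.

t = 2.443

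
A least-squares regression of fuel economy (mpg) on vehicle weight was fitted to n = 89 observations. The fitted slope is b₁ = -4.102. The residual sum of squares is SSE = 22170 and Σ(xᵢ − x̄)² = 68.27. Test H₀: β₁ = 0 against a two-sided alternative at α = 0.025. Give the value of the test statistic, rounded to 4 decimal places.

t = -2.1232

MSE = SSE/(n − 2) = 22170/87 = 254.828.
SE(b₁) = √(MSE/Sₓₓ) = √(254.828/68.27) = 1.93201.
t = -4.102 / 1.93201 = -2.1232.
df = n − 2 = 87.
Two-sided p ≈ 0.0366, which is ≥ 0.025, so fail to reject H₀.
The data do not give significant evidence of an association between vehicle weight and fuel economy.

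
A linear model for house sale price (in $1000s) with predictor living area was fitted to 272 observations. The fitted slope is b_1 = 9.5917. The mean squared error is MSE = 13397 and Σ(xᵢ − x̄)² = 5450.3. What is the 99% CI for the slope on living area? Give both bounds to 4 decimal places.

SE(b_1) = √(MSE/Sₓₓ) = √(13397/5450.3) = 1.56781.
df = n − 2 = 270.
t* = t_{0.005, 270} = 2.594161.
Margin = t* × SE = 2.594161 × 1.56781 = 4.067152.
CI: 9.5917 ± 4.067152 → (5.5245, 13.6589).
With 99% confidence, each one-unit increase in living area is associated with a change of between 5.5245 and 13.6589 $1000s in house sale price.

(5.5245, 13.6589)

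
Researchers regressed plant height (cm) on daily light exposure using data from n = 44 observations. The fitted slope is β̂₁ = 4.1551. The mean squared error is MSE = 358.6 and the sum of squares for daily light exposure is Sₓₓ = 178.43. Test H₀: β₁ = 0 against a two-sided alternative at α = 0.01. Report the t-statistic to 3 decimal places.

SE(β̂₁) = √(MSE/Sₓₓ) = √(358.6/178.43) = 1.41766.
t = 4.1551 / 1.41766 = 2.931.
df = n − 2 = 42.
Two-sided p ≈ 0.0054, which is < 0.01, so reject H₀.
There is evidence that daily light exposure is associated with plant height.

t = 2.931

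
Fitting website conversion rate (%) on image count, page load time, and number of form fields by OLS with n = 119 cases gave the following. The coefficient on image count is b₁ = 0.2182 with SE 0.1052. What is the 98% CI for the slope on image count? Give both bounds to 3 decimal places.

(-0.030, 0.466)

df = n − k − 1 = 119 − 3 − 1 = 115.
t* = t_{0.01, 115} = 2.359212.
Margin = t* × SE = 2.359212 × 0.1052 = 0.24819.
CI: 0.2182 ± 0.24819 → (-0.030, 0.466).
With 98% confidence, each one-unit increase in image count is associated with a change of between -0.030 and 0.466 % in website conversion rate, holding the other predictors fixed.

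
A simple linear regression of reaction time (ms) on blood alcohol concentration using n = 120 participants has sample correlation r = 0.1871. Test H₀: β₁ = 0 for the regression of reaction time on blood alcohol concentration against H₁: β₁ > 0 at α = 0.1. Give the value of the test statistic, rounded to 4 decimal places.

t = r·√(n − 2)/√(1 − r²) = 0.1871·√118/√0.964994 = 2.0690.
df = n − 2 = 118.
One-sided p ≈ 0.0204, which is < 0.1, so reject H₀.
There is evidence of a linear association between blood alcohol concentration and reaction time.

t = 2.0690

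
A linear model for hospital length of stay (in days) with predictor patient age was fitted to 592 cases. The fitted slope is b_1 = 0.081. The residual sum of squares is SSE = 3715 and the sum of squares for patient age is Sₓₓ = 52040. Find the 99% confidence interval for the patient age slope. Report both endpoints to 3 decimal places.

(0.053, 0.109)

MSE = SSE/(n − 2) = 3715/590 = 6.29661.
SE(b_1) = √(MSE/Sₓₓ) = √(6.29661/52040) = 0.0109998.
df = n − 2 = 590.
t* = t_{0.005, 590} = 2.584188.
Margin = t* × SE = 2.584188 × 0.0109998 = 0.02843.
CI: 0.081 ± 0.02843 → (0.053, 0.109).
With 99% confidence, each one-unit increase in patient age is associated with a change of between 0.053 and 0.109 days in hospital length of stay.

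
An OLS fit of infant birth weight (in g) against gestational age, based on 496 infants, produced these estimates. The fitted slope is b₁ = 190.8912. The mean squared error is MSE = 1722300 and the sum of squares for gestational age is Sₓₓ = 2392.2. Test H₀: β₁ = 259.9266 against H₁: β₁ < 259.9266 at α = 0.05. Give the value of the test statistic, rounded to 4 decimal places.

t = -2.5729

SE(b₁) = √(MSE/Sₓₓ) = √(1.7223e+06/2392.2) = 26.8322.
t = (190.8912 − 259.9266) / 26.8322 = -2.5729.
df = n − 2 = 494.
One-sided p ≈ 0.0052, which is < 0.05, so reject H₀.
There is evidence that the true slope on gestational age is below 259.9266 g per unit.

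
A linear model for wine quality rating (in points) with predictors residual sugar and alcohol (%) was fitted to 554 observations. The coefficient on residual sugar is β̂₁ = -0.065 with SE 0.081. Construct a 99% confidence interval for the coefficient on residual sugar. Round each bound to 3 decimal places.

df = n − k − 1 = 554 − 2 − 1 = 551.
t* = t_{0.005, 551} = 2.584781.
Margin = t* × SE = 2.584781 × 0.081 = 0.20937.
CI: -0.065 ± 0.20937 → (-0.274, 0.144).
With 99% confidence, each one-unit increase in residual sugar is associated with a change of between -0.274 and 0.144 points in wine quality rating, holding the other predictors fixed.

(-0.274, 0.144)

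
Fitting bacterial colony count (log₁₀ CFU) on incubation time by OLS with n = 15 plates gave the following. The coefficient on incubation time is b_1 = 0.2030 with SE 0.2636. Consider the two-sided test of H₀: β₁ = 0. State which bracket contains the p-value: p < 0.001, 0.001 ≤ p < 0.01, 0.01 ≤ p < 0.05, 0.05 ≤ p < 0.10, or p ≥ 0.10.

p ≥ 0.10

t = 0.2030 / 0.2636 = 0.770.
df = n − 2 = 15 − 2 = 13.
Two-sided p = 2·P(T_{13} > |t|) ≈ 0.4550.
So p ≥ 0.10.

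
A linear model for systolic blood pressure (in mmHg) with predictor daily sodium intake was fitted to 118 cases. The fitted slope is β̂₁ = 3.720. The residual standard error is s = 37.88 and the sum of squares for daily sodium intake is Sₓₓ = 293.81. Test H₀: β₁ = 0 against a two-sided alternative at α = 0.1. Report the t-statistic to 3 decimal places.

SE(β̂₁) = s/√Sₓₓ = 37.88/√293.81 = 2.20992.
t = 3.720 / 2.20992 = 1.683.
df = n − 2 = 116.
Two-sided p ≈ 0.0950, which is < 0.1, so reject H₀.
There is evidence that daily sodium intake is associated with systolic blood pressure.

t = 1.683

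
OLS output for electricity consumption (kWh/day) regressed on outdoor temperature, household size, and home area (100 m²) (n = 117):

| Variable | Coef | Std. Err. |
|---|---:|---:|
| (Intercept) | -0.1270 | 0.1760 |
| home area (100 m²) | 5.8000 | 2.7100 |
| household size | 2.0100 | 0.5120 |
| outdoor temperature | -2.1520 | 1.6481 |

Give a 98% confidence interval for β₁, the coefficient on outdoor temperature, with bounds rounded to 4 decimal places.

(-6.0412, 1.7372)

Read off: b = -2.1520, SE = 1.6481 for outdoor temperature.
df = n − k − 1 = 117 − 3 − 1 = 113.
t* = t_{0.01, 113} = 2.359801.
Margin = t* × SE = 2.359801 × 1.6481 = 3.889188.
CI: -2.1520 ± 3.889188 → (-6.0412, 1.7372).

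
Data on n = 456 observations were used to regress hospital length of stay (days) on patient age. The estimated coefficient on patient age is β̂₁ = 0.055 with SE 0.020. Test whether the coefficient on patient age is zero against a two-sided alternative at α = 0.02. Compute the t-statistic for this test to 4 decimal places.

t = 2.7500

H₀: β₁ = 0 vs H₁: β₁ ≠ 0.
t = (β̂₁ − β₁⁰)/SE = 0.055 / 0.020 = 2.7500.
df = n − 2 = 456 − 2 = 454.
Two-sided p ≈ 0.0062, which is < 0.02, so reject H₀.
There is evidence that patient age is associated with hospital length of stay.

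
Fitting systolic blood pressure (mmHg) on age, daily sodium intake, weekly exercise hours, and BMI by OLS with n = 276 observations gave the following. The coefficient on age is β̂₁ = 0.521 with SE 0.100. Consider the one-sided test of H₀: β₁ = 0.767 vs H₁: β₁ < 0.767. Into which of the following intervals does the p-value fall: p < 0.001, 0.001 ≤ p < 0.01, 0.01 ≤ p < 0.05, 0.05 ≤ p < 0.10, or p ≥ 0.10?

t = (0.521 − 0.767) / 0.100 = -2.460.
df = n − k − 1 = 276 − 4 − 1 = 271.
One-sided p = P(T_{271} < t) ≈ 0.0073.
So 0.001 ≤ p < 0.01.

0.001 ≤ p < 0.01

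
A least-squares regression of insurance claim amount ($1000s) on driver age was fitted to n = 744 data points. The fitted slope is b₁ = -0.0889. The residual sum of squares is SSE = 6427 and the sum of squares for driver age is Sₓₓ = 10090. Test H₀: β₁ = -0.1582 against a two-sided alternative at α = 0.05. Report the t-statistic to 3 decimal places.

MSE = SSE/(n − 2) = 6427/742 = 8.66173.
SE(b₁) = √(MSE/Sₓₓ) = √(8.66173/10090) = 0.0292993.
t = (-0.0889 − (-0.1582)) / 0.0292993 = 2.365.
df = n − 2 = 742.
Two-sided p ≈ 0.0183, which is < 0.05, so reject H₀.
There is evidence that the true slope on driver age differs from -0.1582 $1000s per unit.

t = 2.365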